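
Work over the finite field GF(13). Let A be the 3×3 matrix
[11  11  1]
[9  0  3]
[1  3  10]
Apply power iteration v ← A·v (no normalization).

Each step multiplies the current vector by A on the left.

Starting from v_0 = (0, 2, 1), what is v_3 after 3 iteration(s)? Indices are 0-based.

v_3 = (1, 5, 10)

v_0 = (0, 2, 1).
v_1 = A·v_0 = (10, 3, 3).
v_2 = A·v_1 = (3, 8, 10).
v_3 = A·v_2 = (1, 5, 10).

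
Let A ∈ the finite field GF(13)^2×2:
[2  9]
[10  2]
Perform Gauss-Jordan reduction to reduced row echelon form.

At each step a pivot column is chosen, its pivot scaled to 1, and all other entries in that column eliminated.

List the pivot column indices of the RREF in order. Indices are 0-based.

[1] R0 /= 2  ⇒  (1, 11)
     R1 -= 10·R0  ⇒  (0, 9)
[2] R1 /= 9  ⇒  (0, 1)
     R0 -= 11·R1  ⇒  (1, 0)

pivot columns: 0, 1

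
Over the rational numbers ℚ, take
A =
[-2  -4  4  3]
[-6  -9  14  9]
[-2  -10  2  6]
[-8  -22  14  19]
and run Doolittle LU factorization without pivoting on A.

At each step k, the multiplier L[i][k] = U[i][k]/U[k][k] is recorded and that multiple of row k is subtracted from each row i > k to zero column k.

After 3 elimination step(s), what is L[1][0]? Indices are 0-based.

Step 1: pivot at (0,0) is -2.
  row1 ← row1 − (3)·row0  ⇒  L[1][0]=3, U row1=(0, 3, 2, 0)
  row2 ← row2 − (1)·row0  ⇒  L[2][0]=1, U row2=(0, -6, -2, 3)
  row3 ← row3 − (4)·row0  ⇒  L[3][0]=4, U row3=(0, -6, -2, 7)
Step 2: pivot at (1,1) is 3.
  row2 ← row2 − (-2)·row1  ⇒  L[2][1]=-2, U row2=(0, 0, 2, 3)
  row3 ← row3 − (-2)·row1  ⇒  L[3][1]=-2, U row3=(0, 0, 2, 7)
Step 3: pivot at (2,2) is 2.
  row3 ← row3 − (1)·row2  ⇒  L[3][2]=1, U row3=(0, 0, 0, 4)

L[1][0] = 3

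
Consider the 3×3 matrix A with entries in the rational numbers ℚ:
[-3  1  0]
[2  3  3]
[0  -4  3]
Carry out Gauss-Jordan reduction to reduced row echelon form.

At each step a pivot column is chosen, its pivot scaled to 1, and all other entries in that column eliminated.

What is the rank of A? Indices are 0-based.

pivot(0,0)=-3: scale R0 → (1, -1/3, 0)
  clear (1,0): R1 −= (2)R0 → (0, 11/3, 3)
pivot(1,1)=11/3: scale R1 → (0, 1, 9/11)
  clear (0,1): R0 −= (-1/3)R1 → (1, 0, 3/11)
  clear (2,1): R2 −= (-4)R1 → (0, 0, 69/11)
pivot(2,2)=69/11: scale R2 → (0, 0, 1)
  clear (0,2): R0 −= (3/11)R2 → (1, 0, 0)
  clear (1,2): R1 −= (9/11)R2 → (0, 1, 0)

rank = 3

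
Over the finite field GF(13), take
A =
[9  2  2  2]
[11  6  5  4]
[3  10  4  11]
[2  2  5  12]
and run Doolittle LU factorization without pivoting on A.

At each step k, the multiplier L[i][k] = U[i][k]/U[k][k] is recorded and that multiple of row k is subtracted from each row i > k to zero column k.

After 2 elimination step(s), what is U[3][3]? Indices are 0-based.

U[3][3] = 6

Step 1: pivot at (0,0) is 9.
  row1 ← row1 − (7)·row0  ⇒  L[1][0]=7, U row1=(0, 5, 4, 3)
  row2 ← row2 − (9)·row0  ⇒  L[2][0]=9, U row2=(0, 5, 12, 6)
  row3 ← row3 − (6)·row0  ⇒  L[3][0]=6, U row3=(0, 3, 6, 0)
Step 2: pivot at (1,1) is 5.
  row2 ← row2 − (1)·row1  ⇒  L[2][1]=1, U row2=(0, 0, 8, 3)
  row3 ← row3 − (11)·row1  ⇒  L[3][1]=11, U row3=(0, 0, 1, 6)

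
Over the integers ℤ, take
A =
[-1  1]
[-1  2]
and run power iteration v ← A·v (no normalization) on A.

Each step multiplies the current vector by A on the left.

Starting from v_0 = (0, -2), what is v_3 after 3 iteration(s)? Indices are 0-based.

v_0 = (0, -2).
v_1 = A·v_0 = (-2, -4).
v_2 = A·v_1 = (-2, -6).
v_3 = A·v_2 = (-4, -10).

v_3 = (-4, -10)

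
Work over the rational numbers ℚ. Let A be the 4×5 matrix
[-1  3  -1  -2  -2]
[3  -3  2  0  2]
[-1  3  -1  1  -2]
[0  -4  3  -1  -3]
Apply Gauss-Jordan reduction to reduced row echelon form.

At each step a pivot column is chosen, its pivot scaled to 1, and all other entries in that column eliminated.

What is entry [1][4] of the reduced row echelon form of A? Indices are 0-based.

[1] R0 /= -1  ⇒  (1, -3, 1, 2, 2)
     R1 -= 3·R0  ⇒  (0, 6, -1, -6, -4)
     R2 -= -1·R0  ⇒  (0, 0, 0, 3, 0)
[2] R1 /= 6  ⇒  (0, 1, -1/6, -1, -2/3)
     R0 -= -3·R1  ⇒  (1, 0, 1/2, -1, 0)
     R3 -= -4·R1  ⇒  (0, 0, 7/3, -5, -17/3)
[3] R2 <-> R3
[3] R2 /= 7/3  ⇒  (0, 0, 1, -15/7, -17/7)
     R0 -= 1/2·R2  ⇒  (1, 0, 0, 1/14, 17/14)
     R1 -= -1/6·R2  ⇒  (0, 1, 0, -19/14, -15/14)
[4] R3 /= 3  ⇒  (0, 0, 0, 1, 0)
     R0 -= 1/14·R3  ⇒  (1, 0, 0, 0, 17/14)
     R1 -= -19/14·R3  ⇒  (0, 1, 0, 0, -15/14)
     R2 -= -15/7·R3  ⇒  (0, 0, 1, 0, -17/7)

M[1][4] = -15/14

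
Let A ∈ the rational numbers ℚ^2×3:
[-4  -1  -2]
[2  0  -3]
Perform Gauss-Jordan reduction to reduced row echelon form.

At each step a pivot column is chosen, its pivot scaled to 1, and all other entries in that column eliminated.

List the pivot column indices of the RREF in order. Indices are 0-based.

[1] R0 /= -4  ⇒  (1, 1/4, 1/2)
     R1 -= 2·R0  ⇒  (0, -1/2, -4)
[2] R1 /= -1/2  ⇒  (0, 1, 8)
     R0 -= 1/4·R1  ⇒  (1, 0, -3/2)

pivot columns: 0, 1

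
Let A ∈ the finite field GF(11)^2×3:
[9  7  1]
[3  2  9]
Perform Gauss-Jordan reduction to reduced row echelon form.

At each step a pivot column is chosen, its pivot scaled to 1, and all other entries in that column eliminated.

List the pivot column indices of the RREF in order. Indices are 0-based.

step 1: normalize row 0 (÷9) = (1, 2, 5)
  row 1: subtract 3×row0 = (0, 7, 5)
step 2: normalize row 1 (÷7) = (0, 1, 7)
  row 0: subtract 2×row1 = (1, 0, 2)

pivot columns: 0, 1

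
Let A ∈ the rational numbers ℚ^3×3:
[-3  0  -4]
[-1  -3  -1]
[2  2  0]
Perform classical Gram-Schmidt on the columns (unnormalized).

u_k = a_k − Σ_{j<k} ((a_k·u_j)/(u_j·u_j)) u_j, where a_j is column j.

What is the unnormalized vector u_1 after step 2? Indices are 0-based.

u_1 = (3/2, -5/2, 1)

Step 1: u_0 = a_0 = (-3, -1, 2).
Step 2: u_1 = a_1 − (1/2)·u_0 = (3/2, -5/2, 1).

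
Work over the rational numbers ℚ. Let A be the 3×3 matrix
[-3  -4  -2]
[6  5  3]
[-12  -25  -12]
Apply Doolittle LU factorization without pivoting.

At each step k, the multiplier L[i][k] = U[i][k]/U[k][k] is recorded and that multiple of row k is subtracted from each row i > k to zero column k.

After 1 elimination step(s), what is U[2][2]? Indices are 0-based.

U[2][2] = -4

Step 1: pivot at (0,0) is -3.
  row1 ← row1 − (-2)·row0  ⇒  L[1][0]=-2, U row1=(0, -3, -1)
  row2 ← row2 − (4)·row0  ⇒  L[2][0]=4, U row2=(0, -9, -4)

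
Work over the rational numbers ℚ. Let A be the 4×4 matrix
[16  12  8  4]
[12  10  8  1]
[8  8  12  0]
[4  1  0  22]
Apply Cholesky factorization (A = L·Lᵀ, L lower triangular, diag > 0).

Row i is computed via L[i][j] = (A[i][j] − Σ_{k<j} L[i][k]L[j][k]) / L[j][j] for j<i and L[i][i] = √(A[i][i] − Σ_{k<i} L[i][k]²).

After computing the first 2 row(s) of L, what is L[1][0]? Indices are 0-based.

L[1][0] = 3

Step 1: L[0][0] = √(16) = 4.
  L[1][0] = (12) / L[0][0] = 3.
Step 2: L[1][1] = √(1) = 1.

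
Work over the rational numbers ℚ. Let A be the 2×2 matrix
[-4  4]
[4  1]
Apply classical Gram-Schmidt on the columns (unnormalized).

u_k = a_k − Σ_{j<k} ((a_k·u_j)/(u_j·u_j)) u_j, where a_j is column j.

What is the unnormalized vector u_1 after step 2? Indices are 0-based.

Step 1: u_0 = a_0 = (-4, 4).
Step 2: u_1 = a_1 − (-3/8)·u_0 = (5/2, 5/2).

u_1 = (5/2, 5/2)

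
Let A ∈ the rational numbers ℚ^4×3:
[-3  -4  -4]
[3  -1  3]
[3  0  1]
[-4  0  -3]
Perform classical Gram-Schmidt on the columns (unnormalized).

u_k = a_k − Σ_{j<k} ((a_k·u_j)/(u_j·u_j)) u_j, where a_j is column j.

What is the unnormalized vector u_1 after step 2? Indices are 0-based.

u_1 = (-145/43, -70/43, -27/43, 36/43)

Step 1: u_0 = a_0 = (-3, 3, 3, -4).
Step 2: u_1 = a_1 − (9/43)·u_0 = (-145/43, -70/43, -27/43, 36/43).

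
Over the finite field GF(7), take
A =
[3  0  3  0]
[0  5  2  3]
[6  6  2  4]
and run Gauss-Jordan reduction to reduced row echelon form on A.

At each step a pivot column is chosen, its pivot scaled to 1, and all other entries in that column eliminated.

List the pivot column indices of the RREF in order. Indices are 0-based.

pivot columns: 0, 1, 2

[1] R0 /= 3  ⇒  (1, 0, 1, 0)
     R2 -= 6·R0  ⇒  (0, 6, 3, 4)
[2] R1 /= 5  ⇒  (0, 1, 6, 2)
     R2 -= 6·R1  ⇒  (0, 0, 2, 6)
[3] R2 /= 2  ⇒  (0, 0, 1, 3)
     R0 -= 1·R2  ⇒  (1, 0, 0, 4)
     R1 -= 6·R2  ⇒  (0, 1, 0, 5)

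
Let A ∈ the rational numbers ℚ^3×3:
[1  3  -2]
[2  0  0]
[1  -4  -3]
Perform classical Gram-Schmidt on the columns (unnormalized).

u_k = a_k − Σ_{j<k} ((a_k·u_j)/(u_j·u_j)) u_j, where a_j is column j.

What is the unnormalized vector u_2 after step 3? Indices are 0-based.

Step 1: u_0 = a_0 = (1, 2, 1).
Step 2: u_1 = a_1 − (-1/6)·u_0 = (19/6, 1/3, -23/6).
Step 3: u_2 = a_2 − (-5/6)·u_0 − (31/149)·u_1 = (-272/149, 238/149, -204/149).

u_2 = (-272/149, 238/149, -204/149)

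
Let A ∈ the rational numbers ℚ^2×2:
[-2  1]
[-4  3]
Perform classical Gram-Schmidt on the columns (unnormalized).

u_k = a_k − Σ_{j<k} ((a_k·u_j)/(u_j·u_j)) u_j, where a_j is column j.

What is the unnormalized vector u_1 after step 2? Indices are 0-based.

u_1 = (-2/5, 1/5)

Step 1: u_0 = a_0 = (-2, -4).
Step 2: u_1 = a_1 − (-7/10)·u_0 = (-2/5, 1/5).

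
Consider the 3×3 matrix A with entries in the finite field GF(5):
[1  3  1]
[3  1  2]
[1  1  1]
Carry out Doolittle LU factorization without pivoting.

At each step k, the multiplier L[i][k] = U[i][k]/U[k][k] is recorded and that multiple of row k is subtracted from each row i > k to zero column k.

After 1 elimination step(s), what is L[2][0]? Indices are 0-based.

L[2][0] = 1

Step 1: pivot at (0,0) is 1.
  row1 ← row1 − (3)·row0  ⇒  L[1][0]=3, U row1=(0, 2, 4)
  row2 ← row2 − (1)·row0  ⇒  L[2][0]=1, U row2=(0, 3, 0)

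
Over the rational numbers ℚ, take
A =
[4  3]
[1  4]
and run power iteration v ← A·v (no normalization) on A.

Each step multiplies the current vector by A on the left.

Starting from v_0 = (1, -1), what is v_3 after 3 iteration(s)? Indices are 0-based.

v_3 = (-53, -49)

v_0 = (1, -1).
v_1 = A·v_0 = (1, -3).
v_2 = A·v_1 = (-5, -11).
v_3 = A·v_2 = (-53, -49).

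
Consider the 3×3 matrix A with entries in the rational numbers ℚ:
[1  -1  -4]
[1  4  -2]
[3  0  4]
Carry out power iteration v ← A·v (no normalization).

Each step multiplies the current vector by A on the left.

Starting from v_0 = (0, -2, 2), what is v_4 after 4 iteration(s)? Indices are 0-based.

v_0 = (0, -2, 2).
v_1 = A·v_0 = (-6, -12, 8).
v_2 = A·v_1 = (-26, -70, 14).
v_3 = A·v_2 = (-12, -334, -22).
v_4 = A·v_3 = (410, -1304, -124).

v_4 = (410, -1304, -124)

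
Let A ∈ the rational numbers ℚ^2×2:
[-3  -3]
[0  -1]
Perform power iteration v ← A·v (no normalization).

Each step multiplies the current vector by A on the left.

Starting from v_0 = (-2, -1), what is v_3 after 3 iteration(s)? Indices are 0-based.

v_3 = (93, 1)

v_0 = (-2, -1).
v_1 = A·v_0 = (9, 1).
v_2 = A·v_1 = (-30, -1).
v_3 = A·v_2 = (93, 1).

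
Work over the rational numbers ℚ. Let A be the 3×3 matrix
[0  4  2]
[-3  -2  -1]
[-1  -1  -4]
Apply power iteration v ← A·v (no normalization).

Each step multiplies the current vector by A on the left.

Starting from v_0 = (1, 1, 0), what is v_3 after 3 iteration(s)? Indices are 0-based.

v_3 = (18, 63, -12)

v_0 = (1, 1, 0).
v_1 = A·v_0 = (4, -5, -2).
v_2 = A·v_1 = (-24, 0, 9).
v_3 = A·v_2 = (18, 63, -12).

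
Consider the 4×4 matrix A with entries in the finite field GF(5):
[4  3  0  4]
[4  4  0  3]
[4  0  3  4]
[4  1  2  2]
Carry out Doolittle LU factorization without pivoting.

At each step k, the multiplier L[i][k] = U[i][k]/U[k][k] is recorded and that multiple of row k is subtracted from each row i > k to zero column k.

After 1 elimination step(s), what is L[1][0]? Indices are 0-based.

k=0: U[0][0]=4
  eliminate (1,0): mult=1, new row 1: (0, 1, 0, 4); set L[1][0]=1
  eliminate (2,0): mult=1, new row 2: (0, 2, 3, 0); set L[2][0]=1
  eliminate (3,0): mult=1, new row 3: (0, 3, 2, 3); set L[3][0]=1

L[1][0] = 1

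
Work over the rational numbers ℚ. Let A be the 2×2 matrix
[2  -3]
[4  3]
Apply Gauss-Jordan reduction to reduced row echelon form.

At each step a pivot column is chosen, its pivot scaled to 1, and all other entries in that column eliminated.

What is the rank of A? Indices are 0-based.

pivot(0,0)=2: scale R0 → (1, -3/2)
  clear (1,0): R1 −= (4)R0 → (0, 9)
pivot(1,1)=9: scale R1 → (0, 1)
  clear (0,1): R0 −= (-3/2)R1 → (1, 0)

rank = 2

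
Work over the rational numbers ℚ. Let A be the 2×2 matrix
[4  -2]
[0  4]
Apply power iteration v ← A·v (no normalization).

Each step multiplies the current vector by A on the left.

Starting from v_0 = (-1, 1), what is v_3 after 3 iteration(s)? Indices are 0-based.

v_0 = (-1, 1).
v_1 = A·v_0 = (-6, 4).
v_2 = A·v_1 = (-32, 16).
v_3 = A·v_2 = (-160, 64).

v_3 = (-160, 64)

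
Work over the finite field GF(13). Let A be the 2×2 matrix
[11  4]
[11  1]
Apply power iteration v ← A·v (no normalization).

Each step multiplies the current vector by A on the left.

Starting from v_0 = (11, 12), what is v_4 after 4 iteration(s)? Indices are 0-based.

v_0 = (11, 12).
v_1 = A·v_0 = (0, 3).
v_2 = A·v_1 = (12, 3).
v_3 = A·v_2 = (1, 5).
v_4 = A·v_3 = (5, 3).

v_4 = (5, 3)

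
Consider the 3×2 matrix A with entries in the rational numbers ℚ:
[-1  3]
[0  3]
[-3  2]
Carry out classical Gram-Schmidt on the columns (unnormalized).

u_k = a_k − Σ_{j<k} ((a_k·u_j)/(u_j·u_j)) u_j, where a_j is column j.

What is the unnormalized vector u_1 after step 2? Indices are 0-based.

u_1 = (21/10, 3, -7/10)

Step 1: u_0 = a_0 = (-1, 0, -3).
Step 2: u_1 = a_1 − (-9/10)·u_0 = (21/10, 3, -7/10).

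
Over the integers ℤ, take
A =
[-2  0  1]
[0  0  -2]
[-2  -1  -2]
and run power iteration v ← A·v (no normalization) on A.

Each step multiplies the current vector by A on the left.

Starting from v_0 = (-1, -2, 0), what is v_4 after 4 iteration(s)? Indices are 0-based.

v_0 = (-1, -2, 0).
v_1 = A·v_0 = (2, 0, 4).
v_2 = A·v_1 = (0, -8, -12).
v_3 = A·v_2 = (-12, 24, 32).
v_4 = A·v_3 = (56, -64, -64).

v_4 = (56, -64, -64)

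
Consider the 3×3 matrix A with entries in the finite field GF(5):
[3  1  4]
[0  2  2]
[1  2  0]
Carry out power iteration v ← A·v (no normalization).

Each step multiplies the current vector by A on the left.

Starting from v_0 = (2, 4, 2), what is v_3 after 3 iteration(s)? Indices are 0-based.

v_3 = (0, 2, 4)

v_0 = (2, 4, 2).
v_1 = A·v_0 = (3, 2, 0).
v_2 = A·v_1 = (1, 4, 2).
v_3 = A·v_2 = (0, 2, 4).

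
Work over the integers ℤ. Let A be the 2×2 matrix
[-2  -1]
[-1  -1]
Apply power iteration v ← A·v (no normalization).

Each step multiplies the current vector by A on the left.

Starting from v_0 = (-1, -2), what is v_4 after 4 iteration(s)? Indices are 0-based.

v_4 = (-76, -47)

v_0 = (-1, -2).
v_1 = A·v_0 = (4, 3).
v_2 = A·v_1 = (-11, -7).
v_3 = A·v_2 = (29, 18).
v_4 = A·v_3 = (-76, -47).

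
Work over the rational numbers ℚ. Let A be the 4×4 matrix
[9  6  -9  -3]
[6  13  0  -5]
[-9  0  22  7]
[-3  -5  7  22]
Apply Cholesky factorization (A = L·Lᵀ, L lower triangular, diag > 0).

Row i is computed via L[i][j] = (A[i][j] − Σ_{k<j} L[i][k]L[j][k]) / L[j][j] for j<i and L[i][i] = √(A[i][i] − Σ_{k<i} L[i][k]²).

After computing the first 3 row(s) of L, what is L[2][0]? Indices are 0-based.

Step 1: L[0][0] = √(9) = 3.
  L[1][0] = (6) / L[0][0] = 2.
Step 2: L[1][1] = √(9) = 3.
  L[2][0] = (-9) / L[0][0] = -3.
  L[2][1] = (6) / L[1][1] = 2.
Step 3: L[2][2] = √(9) = 3.

L[2][0] = -3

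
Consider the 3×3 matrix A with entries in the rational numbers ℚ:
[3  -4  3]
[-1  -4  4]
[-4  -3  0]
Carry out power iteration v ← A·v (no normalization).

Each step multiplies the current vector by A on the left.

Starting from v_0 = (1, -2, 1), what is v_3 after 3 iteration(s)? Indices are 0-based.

v_0 = (1, -2, 1).
v_1 = A·v_0 = (14, 11, 2).
v_2 = A·v_1 = (4, -50, -89).
v_3 = A·v_2 = (-55, -160, 134).

v_3 = (-55, -160, 134)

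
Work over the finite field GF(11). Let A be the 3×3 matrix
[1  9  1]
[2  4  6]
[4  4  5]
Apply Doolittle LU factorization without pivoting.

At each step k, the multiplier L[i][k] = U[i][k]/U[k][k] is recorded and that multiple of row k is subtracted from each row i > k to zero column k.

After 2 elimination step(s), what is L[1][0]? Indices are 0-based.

L[1][0] = 2

[col 0] pivot 1
  R1 -= 2*R0 → (0, 8, 4)  (L[1][0] := 2)
  R2 -= 4*R0 → (0, 1, 1)  (L[2][0] := 4)
[col 1] pivot 8
  R2 -= 7*R1 → (0, 0, 6)  (L[2][1] := 7)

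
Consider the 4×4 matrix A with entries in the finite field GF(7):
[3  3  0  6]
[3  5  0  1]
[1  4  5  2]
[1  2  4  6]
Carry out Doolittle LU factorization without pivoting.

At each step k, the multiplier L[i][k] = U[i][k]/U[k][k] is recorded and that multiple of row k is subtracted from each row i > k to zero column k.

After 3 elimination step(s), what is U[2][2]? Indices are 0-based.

[col 0] pivot 3
  R1 -= 1*R0 → (0, 2, 0, 2)  (L[1][0] := 1)
  R2 -= 5*R0 → (0, 3, 5, 0)  (L[2][0] := 5)
  R3 -= 5*R0 → (0, 1, 4, 4)  (L[3][0] := 5)
[col 1] pivot 2
  R2 -= 5*R1 → (0, 0, 5, 4)  (L[2][1] := 5)
  R3 -= 4*R1 → (0, 0, 4, 3)  (L[3][1] := 4)
[col 2] pivot 5
  R3 -= 5*R2 → (0, 0, 0, 4)  (L[3][2] := 5)

U[2][2] = 5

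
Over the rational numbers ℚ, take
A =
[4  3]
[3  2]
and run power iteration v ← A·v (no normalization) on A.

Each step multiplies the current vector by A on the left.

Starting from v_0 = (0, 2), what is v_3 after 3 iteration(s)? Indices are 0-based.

v_3 = (222, 160)

v_0 = (0, 2).
v_1 = A·v_0 = (6, 4).
v_2 = A·v_1 = (36, 26).
v_3 = A·v_2 = (222, 160).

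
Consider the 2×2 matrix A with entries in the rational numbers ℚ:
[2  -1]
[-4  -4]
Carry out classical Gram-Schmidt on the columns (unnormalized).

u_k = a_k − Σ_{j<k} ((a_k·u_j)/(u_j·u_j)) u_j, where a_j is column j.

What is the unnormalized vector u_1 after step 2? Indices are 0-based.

Step 1: u_0 = a_0 = (2, -4).
Step 2: u_1 = a_1 − (7/10)·u_0 = (-12/5, -6/5).

u_1 = (-12/5, -6/5)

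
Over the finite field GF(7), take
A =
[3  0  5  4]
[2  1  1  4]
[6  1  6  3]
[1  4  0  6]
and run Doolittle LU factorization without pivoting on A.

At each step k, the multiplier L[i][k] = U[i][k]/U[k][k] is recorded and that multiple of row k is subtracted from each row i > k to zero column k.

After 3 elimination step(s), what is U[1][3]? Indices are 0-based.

U[1][3] = 6

[col 0] pivot 3
  R1 -= 3*R0 → (0, 1, 0, 6)  (L[1][0] := 3)
  R2 -= 2*R0 → (0, 1, 3, 2)  (L[2][0] := 2)
  R3 -= 5*R0 → (0, 4, 3, 0)  (L[3][0] := 5)
[col 1] pivot 1
  R2 -= 1*R1 → (0, 0, 3, 3)  (L[2][1] := 1)
  R3 -= 4*R1 → (0, 0, 3, 4)  (L[3][1] := 4)
[col 2] pivot 3
  R3 -= 1*R2 → (0, 0, 0, 1)  (L[3][2] := 1)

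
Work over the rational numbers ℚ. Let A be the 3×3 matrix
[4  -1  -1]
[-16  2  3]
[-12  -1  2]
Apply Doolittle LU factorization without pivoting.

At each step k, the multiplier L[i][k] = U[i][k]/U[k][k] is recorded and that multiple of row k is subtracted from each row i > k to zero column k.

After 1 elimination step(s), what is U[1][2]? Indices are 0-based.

U[1][2] = -1

[col 0] pivot 4
  R1 -= -4*R0 → (0, -2, -1)  (L[1][0] := -4)
  R2 -= -3*R0 → (0, -4, -1)  (L[2][0] := -3)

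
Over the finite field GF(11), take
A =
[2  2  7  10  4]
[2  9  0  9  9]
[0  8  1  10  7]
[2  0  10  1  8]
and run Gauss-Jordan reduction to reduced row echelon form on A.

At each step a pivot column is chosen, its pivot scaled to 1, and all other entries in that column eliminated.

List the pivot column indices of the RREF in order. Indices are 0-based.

pivot columns: 0, 1, 2, 3

step 1: normalize row 0 (÷2) = (1, 1, 9, 5, 2)
  row 1: subtract 2×row0 = (0, 7, 4, 10, 5)
  row 3: subtract 2×row0 = (0, 9, 3, 2, 4)
step 2: normalize row 1 (÷7) = (0, 1, 10, 3, 7)
  row 0: subtract 1×row1 = (1, 0, 10, 2, 6)
  row 2: subtract 8×row1 = (0, 0, 9, 8, 6)
  row 3: subtract 9×row1 = (0, 0, 1, 8, 7)
step 3: normalize row 2 (÷9) = (0, 0, 1, 7, 8)
  row 0: subtract 10×row2 = (1, 0, 0, 9, 3)
  row 1: subtract 10×row2 = (0, 1, 0, 10, 4)
  row 3: subtract 1×row2 = (0, 0, 0, 1, 10)
step 4: normalize row 3 (÷1) = (0, 0, 0, 1, 10)
  row 0: subtract 9×row3 = (1, 0, 0, 0, 1)
  row 1: subtract 10×row3 = (0, 1, 0, 0, 3)
  row 2: subtract 7×row3 = (0, 0, 1, 0, 4)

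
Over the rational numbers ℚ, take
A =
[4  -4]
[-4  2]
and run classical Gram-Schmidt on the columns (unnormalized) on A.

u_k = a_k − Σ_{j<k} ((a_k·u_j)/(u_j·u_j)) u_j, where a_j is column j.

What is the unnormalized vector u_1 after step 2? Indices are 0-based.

u_1 = (-1, -1)

Step 1: u_0 = a_0 = (4, -4).
Step 2: u_1 = a_1 − (-3/4)·u_0 = (-1, -1).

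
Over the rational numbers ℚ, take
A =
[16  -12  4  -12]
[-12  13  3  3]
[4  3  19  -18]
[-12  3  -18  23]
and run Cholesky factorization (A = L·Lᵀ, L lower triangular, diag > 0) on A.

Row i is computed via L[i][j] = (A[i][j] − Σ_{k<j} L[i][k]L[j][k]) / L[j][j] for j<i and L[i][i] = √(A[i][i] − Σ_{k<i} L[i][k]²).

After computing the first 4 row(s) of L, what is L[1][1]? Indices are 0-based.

Step 1: L[0][0] = √(16) = 4.
  L[1][0] = (-12) / L[0][0] = -3.
Step 2: L[1][1] = √(4) = 2.
  L[2][0] = (4) / L[0][0] = 1.
  L[2][1] = (6) / L[1][1] = 3.
Step 3: L[2][2] = √(9) = 3.
  L[3][0] = (-12) / L[0][0] = -3.
  L[3][1] = (-6) / L[1][1] = -3.
  L[3][2] = (-6) / L[2][2] = -2.
Step 4: L[3][3] = √(1) = 1.

L[1][1] = 2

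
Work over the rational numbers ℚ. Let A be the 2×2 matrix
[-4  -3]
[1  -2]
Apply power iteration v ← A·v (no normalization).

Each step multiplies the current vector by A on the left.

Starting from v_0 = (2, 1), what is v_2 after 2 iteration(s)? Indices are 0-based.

v_2 = (44, -11)

v_0 = (2, 1).
v_1 = A·v_0 = (-11, 0).
v_2 = A·v_1 = (44, -11).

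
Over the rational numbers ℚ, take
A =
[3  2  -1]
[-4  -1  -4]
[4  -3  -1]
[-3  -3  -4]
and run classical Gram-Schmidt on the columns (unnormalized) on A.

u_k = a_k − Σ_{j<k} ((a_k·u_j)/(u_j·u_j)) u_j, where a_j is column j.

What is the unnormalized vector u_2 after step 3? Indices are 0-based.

Step 1: u_0 = a_0 = (3, -4, 4, -3).
Step 2: u_1 = a_1 − (7/50)·u_0 = (79/50, -11/25, -89/25, -129/50).
Step 3: u_2 = a_2 − (21/50)·u_0 − (703/1101)·u_1 = (-3599/1101, -2245/1101, -448/1101, -401/367).

u_2 = (-3599/1101, -2245/1101, -448/1101, -401/367)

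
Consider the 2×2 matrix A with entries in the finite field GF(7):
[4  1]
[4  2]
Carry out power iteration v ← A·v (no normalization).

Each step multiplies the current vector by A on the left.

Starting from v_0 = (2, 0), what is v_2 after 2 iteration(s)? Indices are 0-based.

v_2 = (5, 6)

v_0 = (2, 0).
v_1 = A·v_0 = (1, 1).
v_2 = A·v_1 = (5, 6).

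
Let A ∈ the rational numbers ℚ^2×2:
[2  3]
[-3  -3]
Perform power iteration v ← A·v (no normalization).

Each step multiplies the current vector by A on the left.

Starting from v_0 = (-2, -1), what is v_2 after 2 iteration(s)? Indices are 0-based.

v_2 = (13, -6)

v_0 = (-2, -1).
v_1 = A·v_0 = (-7, 9).
v_2 = A·v_1 = (13, -6).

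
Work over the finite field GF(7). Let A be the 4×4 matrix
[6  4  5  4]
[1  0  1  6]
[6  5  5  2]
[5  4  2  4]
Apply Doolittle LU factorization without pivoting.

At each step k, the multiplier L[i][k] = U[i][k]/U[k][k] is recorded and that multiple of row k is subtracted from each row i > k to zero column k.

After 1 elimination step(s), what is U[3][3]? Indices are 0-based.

[col 0] pivot 6
  R1 -= 6*R0 → (0, 4, 6, 3)  (L[1][0] := 6)
  R2 -= 1*R0 → (0, 1, 0, 5)  (L[2][0] := 1)
  R3 -= 2*R0 → (0, 3, 6, 3)  (L[3][0] := 2)

U[3][3] = 3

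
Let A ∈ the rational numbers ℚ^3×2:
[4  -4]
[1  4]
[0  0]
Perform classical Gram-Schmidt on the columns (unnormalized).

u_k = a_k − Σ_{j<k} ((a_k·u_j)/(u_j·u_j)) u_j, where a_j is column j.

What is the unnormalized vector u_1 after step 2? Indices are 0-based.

Step 1: u_0 = a_0 = (4, 1, 0).
Step 2: u_1 = a_1 − (-12/17)·u_0 = (-20/17, 80/17, 0).

u_1 = (-20/17, 80/17, 0)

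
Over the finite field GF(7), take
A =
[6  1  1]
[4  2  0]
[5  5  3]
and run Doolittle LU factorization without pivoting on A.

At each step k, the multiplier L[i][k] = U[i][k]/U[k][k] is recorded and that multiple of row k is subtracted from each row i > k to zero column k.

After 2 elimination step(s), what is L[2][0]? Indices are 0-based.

L[2][0] = 2

[col 0] pivot 6
  R1 -= 3*R0 → (0, 6, 4)  (L[1][0] := 3)
  R2 -= 2*R0 → (0, 3, 1)  (L[2][0] := 2)
[col 1] pivot 6
  R2 -= 4*R1 → (0, 0, 6)  (L[2][1] := 4)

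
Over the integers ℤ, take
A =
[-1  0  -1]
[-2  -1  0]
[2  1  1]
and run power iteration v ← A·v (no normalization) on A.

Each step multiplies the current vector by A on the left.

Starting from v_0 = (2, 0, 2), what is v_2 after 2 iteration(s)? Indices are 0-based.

v_0 = (2, 0, 2).
v_1 = A·v_0 = (-4, -4, 6).
v_2 = A·v_1 = (-2, 12, -6).

v_2 = (-2, 12, -6)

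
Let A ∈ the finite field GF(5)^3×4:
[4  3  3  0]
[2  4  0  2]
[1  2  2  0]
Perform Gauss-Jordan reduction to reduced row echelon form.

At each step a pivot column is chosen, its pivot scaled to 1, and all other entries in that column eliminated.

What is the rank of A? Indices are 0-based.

pivot(0,0)=4: scale R0 → (1, 2, 2, 0)
  clear (1,0): R1 −= (2)R0 → (0, 0, 1, 2)
  clear (2,0): R2 −= (1)R0 → (0, 0, 0, 0)
col 1: no nonzero at/below row 1; advance.
pivot(1,2)=1: scale R1 → (0, 0, 1, 2)
  clear (0,2): R0 −= (2)R1 → (1, 2, 0, 1)
col 3: no nonzero at/below row 2; advance.

rank = 2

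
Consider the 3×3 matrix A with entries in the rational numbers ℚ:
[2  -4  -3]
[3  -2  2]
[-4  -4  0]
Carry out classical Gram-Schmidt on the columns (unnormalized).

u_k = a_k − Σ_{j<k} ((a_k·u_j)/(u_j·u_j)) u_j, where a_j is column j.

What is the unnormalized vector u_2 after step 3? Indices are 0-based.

u_2 = (-27/13, 162/65, 54/65)

Step 1: u_0 = a_0 = (2, 3, -4).
Step 2: u_1 = a_1 − (2/29)·u_0 = (-120/29, -64/29, -108/29).
Step 3: u_2 = a_2 − (0)·u_0 − (29/130)·u_1 = (-27/13, 162/65, 54/65).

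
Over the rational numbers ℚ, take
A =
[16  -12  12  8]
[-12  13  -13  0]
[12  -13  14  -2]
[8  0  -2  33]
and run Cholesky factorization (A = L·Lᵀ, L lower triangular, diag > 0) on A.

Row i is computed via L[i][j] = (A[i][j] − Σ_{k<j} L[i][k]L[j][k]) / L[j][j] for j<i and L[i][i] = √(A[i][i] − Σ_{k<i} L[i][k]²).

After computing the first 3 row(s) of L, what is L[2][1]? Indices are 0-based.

L[2][1] = -2

Step 1: L[0][0] = √(16) = 4.
  L[1][0] = (-12) / L[0][0] = -3.
Step 2: L[1][1] = √(4) = 2.
  L[2][0] = (12) / L[0][0] = 3.
  L[2][1] = (-4) / L[1][1] = -2.
Step 3: L[2][2] = √(1) = 1.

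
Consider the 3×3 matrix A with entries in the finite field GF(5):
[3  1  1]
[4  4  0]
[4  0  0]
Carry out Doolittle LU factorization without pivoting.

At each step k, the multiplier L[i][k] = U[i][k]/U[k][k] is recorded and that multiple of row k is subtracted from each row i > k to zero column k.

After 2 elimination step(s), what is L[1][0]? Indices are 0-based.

L[1][0] = 3

k=0: U[0][0]=3
  eliminate (1,0): mult=3, new row 1: (0, 1, 2); set L[1][0]=3
  eliminate (2,0): mult=3, new row 2: (0, 2, 2); set L[2][0]=3
k=1: U[1][1]=1
  eliminate (2,1): mult=2, new row 2: (0, 0, 3); set L[2][1]=2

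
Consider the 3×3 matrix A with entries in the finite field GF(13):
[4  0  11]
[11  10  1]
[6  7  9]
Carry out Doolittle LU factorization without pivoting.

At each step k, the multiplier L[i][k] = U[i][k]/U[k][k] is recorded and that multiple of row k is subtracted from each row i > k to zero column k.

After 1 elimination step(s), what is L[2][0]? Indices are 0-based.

[col 0] pivot 4
  R1 -= 6*R0 → (0, 10, 0)  (L[1][0] := 6)
  R2 -= 8*R0 → (0, 7, 12)  (L[2][0] := 8)

L[2][0] = 8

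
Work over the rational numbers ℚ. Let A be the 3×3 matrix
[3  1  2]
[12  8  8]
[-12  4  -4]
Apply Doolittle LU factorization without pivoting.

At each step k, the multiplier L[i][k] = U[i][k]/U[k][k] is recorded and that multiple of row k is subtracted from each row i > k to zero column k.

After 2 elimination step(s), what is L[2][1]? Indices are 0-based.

L[2][1] = 2

k=0: U[0][0]=3
  eliminate (1,0): mult=4, new row 1: (0, 4, 0); set L[1][0]=4
  eliminate (2,0): mult=-4, new row 2: (0, 8, 4); set L[2][0]=-4
k=1: U[1][1]=4
  eliminate (2,1): mult=2, new row 2: (0, 0, 4); set L[2][1]=2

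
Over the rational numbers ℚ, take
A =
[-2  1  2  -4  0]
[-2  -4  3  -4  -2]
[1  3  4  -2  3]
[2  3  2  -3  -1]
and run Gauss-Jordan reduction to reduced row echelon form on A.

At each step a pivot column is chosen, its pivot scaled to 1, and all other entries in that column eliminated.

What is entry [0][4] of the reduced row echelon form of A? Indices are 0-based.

M[0][4] = -19/23

[1] R0 /= -2  ⇒  (1, -1/2, -1, 2, 0)
     R1 -= -2·R0  ⇒  (0, -5, 1, 0, -2)
     R2 -= 1·R0  ⇒  (0, 7/2, 5, -4, 3)
     R3 -= 2·R0  ⇒  (0, 4, 4, -7, -1)
[2] R1 /= -5  ⇒  (0, 1, -1/5, 0, 2/5)
     R0 -= -1/2·R1  ⇒  (1, 0, -11/10, 2, 1/5)
     R2 -= 7/2·R1  ⇒  (0, 0, 57/10, -4, 8/5)
     R3 -= 4·R1  ⇒  (0, 0, 24/5, -7, -13/5)
[3] R2 /= 57/10  ⇒  (0, 0, 1, -40/57, 16/57)
     R0 -= -11/10·R2  ⇒  (1, 0, 0, 70/57, 29/57)
     R1 -= -1/5·R2  ⇒  (0, 1, 0, -8/57, 26/57)
     R3 -= 24/5·R2  ⇒  (0, 0, 0, -69/19, -75/19)
[4] R3 /= -69/19  ⇒  (0, 0, 0, 1, 25/23)
     R0 -= 70/57·R3  ⇒  (1, 0, 0, 0, -19/23)
     R1 -= -8/57·R3  ⇒  (0, 1, 0, 0, 14/23)
     R2 -= -40/57·R3  ⇒  (0, 0, 1, 0, 24/23)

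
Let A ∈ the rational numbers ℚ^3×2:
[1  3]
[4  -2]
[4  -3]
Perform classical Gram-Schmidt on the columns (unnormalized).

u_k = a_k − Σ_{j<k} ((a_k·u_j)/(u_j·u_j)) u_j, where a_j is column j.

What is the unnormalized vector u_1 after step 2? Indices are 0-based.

u_1 = (116/33, 2/33, -31/33)

Step 1: u_0 = a_0 = (1, 4, 4).
Step 2: u_1 = a_1 − (-17/33)·u_0 = (116/33, 2/33, -31/33).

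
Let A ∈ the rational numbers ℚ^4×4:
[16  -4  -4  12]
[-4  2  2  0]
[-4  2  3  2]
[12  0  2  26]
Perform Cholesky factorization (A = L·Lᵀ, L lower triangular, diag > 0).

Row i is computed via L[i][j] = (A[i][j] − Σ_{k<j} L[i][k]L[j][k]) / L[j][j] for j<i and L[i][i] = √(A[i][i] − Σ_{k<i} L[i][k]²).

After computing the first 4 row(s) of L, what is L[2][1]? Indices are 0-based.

L[2][1] = 1

Step 1: L[0][0] = √(16) = 4.
  L[1][0] = (-4) / L[0][0] = -1.
Step 2: L[1][1] = √(1) = 1.
  L[2][0] = (-4) / L[0][0] = -1.
  L[2][1] = (1) / L[1][1] = 1.
Step 3: L[2][2] = √(1) = 1.
  L[3][0] = (12) / L[0][0] = 3.
  L[3][1] = (3) / L[1][1] = 3.
  L[3][2] = (2) / L[2][2] = 2.
Step 4: L[3][3] = √(4) = 2.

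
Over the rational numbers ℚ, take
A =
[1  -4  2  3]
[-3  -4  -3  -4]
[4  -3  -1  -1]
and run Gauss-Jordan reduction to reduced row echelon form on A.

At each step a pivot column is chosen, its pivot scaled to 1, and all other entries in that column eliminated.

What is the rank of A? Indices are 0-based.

[1] R0 /= 1  ⇒  (1, -4, 2, 3)
     R1 -= -3·R0  ⇒  (0, -16, 3, 5)
     R2 -= 4·R0  ⇒  (0, 13, -9, -13)
[2] R1 /= -16  ⇒  (0, 1, -3/16, -5/16)
     R0 -= -4·R1  ⇒  (1, 0, 5/4, 7/4)
     R2 -= 13·R1  ⇒  (0, 0, -105/16, -143/16)
[3] R2 /= -105/16  ⇒  (0, 0, 1, 143/105)
     R0 -= 5/4·R2  ⇒  (1, 0, 0, 1/21)
     R1 -= -3/16·R2  ⇒  (0, 1, 0, -2/35)

rank = 3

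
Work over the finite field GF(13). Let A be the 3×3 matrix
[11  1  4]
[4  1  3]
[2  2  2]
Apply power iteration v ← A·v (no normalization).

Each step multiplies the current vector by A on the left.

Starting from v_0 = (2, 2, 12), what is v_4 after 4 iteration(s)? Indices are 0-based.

v_4 = (9, 5, 6)

v_0 = (2, 2, 12).
v_1 = A·v_0 = (7, 7, 6).
v_2 = A·v_1 = (4, 1, 1).
v_3 = A·v_2 = (10, 7, 12).
v_4 = A·v_3 = (9, 5, 6).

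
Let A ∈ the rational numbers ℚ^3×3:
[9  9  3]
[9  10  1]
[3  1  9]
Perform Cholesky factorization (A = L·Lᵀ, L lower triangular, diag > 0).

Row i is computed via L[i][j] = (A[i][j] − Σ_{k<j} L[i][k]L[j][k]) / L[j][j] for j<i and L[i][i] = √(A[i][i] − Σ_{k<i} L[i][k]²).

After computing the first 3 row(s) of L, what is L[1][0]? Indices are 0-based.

L[1][0] = 3

Step 1: L[0][0] = √(9) = 3.
  L[1][0] = (9) / L[0][0] = 3.
Step 2: L[1][1] = √(1) = 1.
  L[2][0] = (3) / L[0][0] = 1.
  L[2][1] = (-2) / L[1][1] = -2.
Step 3: L[2][2] = √(4) = 2.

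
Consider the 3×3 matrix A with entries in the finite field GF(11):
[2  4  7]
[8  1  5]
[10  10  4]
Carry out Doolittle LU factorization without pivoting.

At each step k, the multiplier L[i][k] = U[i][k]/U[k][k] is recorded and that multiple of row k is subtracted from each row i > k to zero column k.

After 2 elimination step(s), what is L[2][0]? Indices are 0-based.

L[2][0] = 5

[col 0] pivot 2
  R1 -= 4*R0 → (0, 7, 10)  (L[1][0] := 4)
  R2 -= 5*R0 → (0, 1, 2)  (L[2][0] := 5)
[col 1] pivot 7
  R2 -= 8*R1 → (0, 0, 10)  (L[2][1] := 8)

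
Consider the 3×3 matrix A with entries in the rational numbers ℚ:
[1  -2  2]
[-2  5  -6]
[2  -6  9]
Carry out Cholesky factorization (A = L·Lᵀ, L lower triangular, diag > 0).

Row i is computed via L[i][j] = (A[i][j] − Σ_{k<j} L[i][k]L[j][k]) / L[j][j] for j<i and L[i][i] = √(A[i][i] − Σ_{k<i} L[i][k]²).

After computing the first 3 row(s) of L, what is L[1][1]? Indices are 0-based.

Step 1: L[0][0] = √(1) = 1.
  L[1][0] = (-2) / L[0][0] = -2.
Step 2: L[1][1] = √(1) = 1.
  L[2][0] = (2) / L[0][0] = 2.
  L[2][1] = (-2) / L[1][1] = -2.
Step 3: L[2][2] = √(1) = 1.

L[1][1] = 1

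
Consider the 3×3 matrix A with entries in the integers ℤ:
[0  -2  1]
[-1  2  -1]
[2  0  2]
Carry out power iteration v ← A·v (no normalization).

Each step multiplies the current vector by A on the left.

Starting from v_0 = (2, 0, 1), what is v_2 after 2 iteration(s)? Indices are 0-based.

v_2 = (12, -13, 14)

v_0 = (2, 0, 1).
v_1 = A·v_0 = (1, -3, 6).
v_2 = A·v_1 = (12, -13, 14).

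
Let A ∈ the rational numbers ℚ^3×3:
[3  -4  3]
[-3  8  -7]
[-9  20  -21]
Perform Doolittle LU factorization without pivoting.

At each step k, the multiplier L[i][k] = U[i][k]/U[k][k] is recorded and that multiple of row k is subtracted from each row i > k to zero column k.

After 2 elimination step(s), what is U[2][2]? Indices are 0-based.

U[2][2] = -4

k=0: U[0][0]=3
  eliminate (1,0): mult=-1, new row 1: (0, 4, -4); set L[1][0]=-1
  eliminate (2,0): mult=-3, new row 2: (0, 8, -12); set L[2][0]=-3
k=1: U[1][1]=4
  eliminate (2,1): mult=2, new row 2: (0, 0, -4); set L[2][1]=2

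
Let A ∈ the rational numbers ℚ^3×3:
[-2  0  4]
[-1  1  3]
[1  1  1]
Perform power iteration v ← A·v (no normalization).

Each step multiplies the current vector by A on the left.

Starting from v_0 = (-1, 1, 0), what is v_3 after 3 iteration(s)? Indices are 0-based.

v_3 = (24, 16, 0)

v_0 = (-1, 1, 0).
v_1 = A·v_0 = (2, 2, 0).
v_2 = A·v_1 = (-4, 0, 4).
v_3 = A·v_2 = (24, 16, 0).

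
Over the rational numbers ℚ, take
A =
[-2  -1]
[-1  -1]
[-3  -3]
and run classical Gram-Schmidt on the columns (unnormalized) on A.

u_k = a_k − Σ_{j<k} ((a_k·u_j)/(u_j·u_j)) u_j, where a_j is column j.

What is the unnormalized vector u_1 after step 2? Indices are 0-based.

Step 1: u_0 = a_0 = (-2, -1, -3).
Step 2: u_1 = a_1 − (6/7)·u_0 = (5/7, -1/7, -3/7).

u_1 = (5/7, -1/7, -3/7)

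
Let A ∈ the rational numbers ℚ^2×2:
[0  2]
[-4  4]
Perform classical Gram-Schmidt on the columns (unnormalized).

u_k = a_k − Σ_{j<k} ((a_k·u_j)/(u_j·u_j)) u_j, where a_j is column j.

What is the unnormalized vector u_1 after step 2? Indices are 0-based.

u_1 = (2, 0)

Step 1: u_0 = a_0 = (0, -4).
Step 2: u_1 = a_1 − (-1)·u_0 = (2, 0).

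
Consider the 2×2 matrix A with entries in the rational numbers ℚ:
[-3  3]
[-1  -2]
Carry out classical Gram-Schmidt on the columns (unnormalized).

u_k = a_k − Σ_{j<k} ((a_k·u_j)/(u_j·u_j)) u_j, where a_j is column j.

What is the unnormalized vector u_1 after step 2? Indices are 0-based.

Step 1: u_0 = a_0 = (-3, -1).
Step 2: u_1 = a_1 − (-7/10)·u_0 = (9/10, -27/10).

u_1 = (9/10, -27/10)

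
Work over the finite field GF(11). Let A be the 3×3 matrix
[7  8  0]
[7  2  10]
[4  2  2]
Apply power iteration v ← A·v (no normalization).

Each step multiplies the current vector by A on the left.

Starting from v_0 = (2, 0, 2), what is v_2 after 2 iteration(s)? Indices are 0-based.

v_0 = (2, 0, 2).
v_1 = A·v_0 = (3, 1, 1).
v_2 = A·v_1 = (7, 0, 5).

v_2 = (7, 0, 5)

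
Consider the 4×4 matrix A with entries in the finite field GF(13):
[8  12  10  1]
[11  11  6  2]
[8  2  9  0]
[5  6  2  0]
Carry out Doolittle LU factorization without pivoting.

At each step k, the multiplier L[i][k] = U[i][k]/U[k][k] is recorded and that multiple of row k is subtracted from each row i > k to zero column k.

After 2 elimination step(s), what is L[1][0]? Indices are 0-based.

L[1][0] = 3

[col 0] pivot 8
  R1 -= 3*R0 → (0, 1, 2, 12)  (L[1][0] := 3)
  R2 -= 1*R0 → (0, 3, 12, 12)  (L[2][0] := 1)
  R3 -= 12*R0 → (0, 5, 12, 1)  (L[3][0] := 12)
[col 1] pivot 1
  R2 -= 3*R1 → (0, 0, 6, 2)  (L[2][1] := 3)
  R3 -= 5*R1 → (0, 0, 2, 6)  (L[3][1] := 5)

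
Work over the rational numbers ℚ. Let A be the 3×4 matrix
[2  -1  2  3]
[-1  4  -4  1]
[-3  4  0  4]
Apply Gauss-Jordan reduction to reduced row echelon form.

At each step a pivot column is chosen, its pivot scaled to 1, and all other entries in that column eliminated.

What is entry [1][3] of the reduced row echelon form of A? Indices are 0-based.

M[1][3] = 11/6

pivot(0,0)=2: scale R0 → (1, -1/2, 1, 3/2)
  clear (1,0): R1 −= (-1)R0 → (0, 7/2, -3, 5/2)
  clear (2,0): R2 −= (-3)R0 → (0, 5/2, 3, 17/2)
pivot(1,1)=7/2: scale R1 → (0, 1, -6/7, 5/7)
  clear (0,1): R0 −= (-1/2)R1 → (1, 0, 4/7, 13/7)
  clear (2,1): R2 −= (5/2)R1 → (0, 0, 36/7, 47/7)
pivot(2,2)=36/7: scale R2 → (0, 0, 1, 47/36)
  clear (0,2): R0 −= (4/7)R2 → (1, 0, 0, 10/9)
  clear (1,2): R1 −= (-6/7)R2 → (0, 1, 0, 11/6)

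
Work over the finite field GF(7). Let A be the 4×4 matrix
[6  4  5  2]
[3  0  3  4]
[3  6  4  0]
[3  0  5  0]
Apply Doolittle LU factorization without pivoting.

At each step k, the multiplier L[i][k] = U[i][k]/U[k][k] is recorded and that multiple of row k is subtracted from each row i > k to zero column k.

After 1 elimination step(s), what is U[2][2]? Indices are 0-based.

U[2][2] = 5

[col 0] pivot 6
  R1 -= 4*R0 → (0, 5, 4, 3)  (L[1][0] := 4)
  R2 -= 4*R0 → (0, 4, 5, 6)  (L[2][0] := 4)
  R3 -= 4*R0 → (0, 5, 6, 6)  (L[3][0] := 4)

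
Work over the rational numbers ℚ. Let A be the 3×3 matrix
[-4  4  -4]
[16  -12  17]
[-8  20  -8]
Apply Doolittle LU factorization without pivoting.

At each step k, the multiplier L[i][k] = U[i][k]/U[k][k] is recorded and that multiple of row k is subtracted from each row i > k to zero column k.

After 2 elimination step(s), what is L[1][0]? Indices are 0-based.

[col 0] pivot -4
  R1 -= -4*R0 → (0, 4, 1)  (L[1][0] := -4)
  R2 -= 2*R0 → (0, 12, 0)  (L[2][0] := 2)
[col 1] pivot 4
  R2 -= 3*R1 → (0, 0, -3)  (L[2][1] := 3)

L[1][0] = -4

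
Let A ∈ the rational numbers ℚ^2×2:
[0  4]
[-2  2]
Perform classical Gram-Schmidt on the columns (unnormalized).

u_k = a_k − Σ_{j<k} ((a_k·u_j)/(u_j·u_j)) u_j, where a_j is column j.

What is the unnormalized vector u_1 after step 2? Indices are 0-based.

u_1 = (4, 0)

Step 1: u_0 = a_0 = (0, -2).
Step 2: u_1 = a_1 − (-1)·u_0 = (4, 0).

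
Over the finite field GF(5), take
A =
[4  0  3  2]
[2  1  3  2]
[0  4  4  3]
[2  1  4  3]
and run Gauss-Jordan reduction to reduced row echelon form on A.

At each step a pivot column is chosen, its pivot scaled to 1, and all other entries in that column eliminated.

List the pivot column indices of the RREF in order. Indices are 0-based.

[1] R0 /= 4  ⇒  (1, 0, 2, 3)
     R1 -= 2·R0  ⇒  (0, 1, 4, 1)
     R3 -= 2·R0  ⇒  (0, 1, 0, 2)
[2] R1 /= 1  ⇒  (0, 1, 4, 1)
     R2 -= 4·R1  ⇒  (0, 0, 3, 4)
     R3 -= 1·R1  ⇒  (0, 0, 1, 1)
[3] R2 /= 3  ⇒  (0, 0, 1, 3)
     R0 -= 2·R2  ⇒  (1, 0, 0, 2)
     R1 -= 4·R2  ⇒  (0, 1, 0, 4)
     R3 -= 1·R2  ⇒  (0, 0, 0, 3)
[4] R3 /= 3  ⇒  (0, 0, 0, 1)
     R0 -= 2·R3  ⇒  (1, 0, 0, 0)
     R1 -= 4·R3  ⇒  (0, 1, 0, 0)
     R2 -= 3·R3  ⇒  (0, 0, 1, 0)

pivot columns: 0, 1, 2, 3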